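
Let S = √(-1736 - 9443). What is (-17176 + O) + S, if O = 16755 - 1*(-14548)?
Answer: 14127 + I*√11179 ≈ 14127.0 + 105.73*I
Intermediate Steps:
S = I*√11179 (S = √(-11179) = I*√11179 ≈ 105.73*I)
O = 31303 (O = 16755 + 14548 = 31303)
(-17176 + O) + S = (-17176 + 31303) + I*√11179 = 14127 + I*√11179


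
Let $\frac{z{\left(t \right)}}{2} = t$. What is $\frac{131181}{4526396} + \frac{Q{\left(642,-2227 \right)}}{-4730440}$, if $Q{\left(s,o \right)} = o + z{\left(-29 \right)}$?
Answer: $\frac{31544333225}{1070592234712} \approx 0.029464$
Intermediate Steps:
$z{\left(t \right)} = 2 t$
$Q{\left(s,o \right)} = -58 + o$ ($Q{\left(s,o \right)} = o + 2 \left(-29\right) = o - 58 = -58 + o$)
$\frac{131181}{4526396} + \frac{Q{\left(642,-2227 \right)}}{-4730440} = \frac{131181}{4526396} + \frac{-58 - 2227}{-4730440} = 131181 \cdot \frac{1}{4526396} - - \frac{457}{946088} = \frac{131181}{4526396} + \frac{457}{946088} = \frac{31544333225}{1070592234712}$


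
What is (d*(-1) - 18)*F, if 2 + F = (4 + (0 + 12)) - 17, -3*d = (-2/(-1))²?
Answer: 50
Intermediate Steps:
d = -4/3 (d = -(-2/(-1))²/3 = -(-2*(-1))²/3 = -⅓*2² = -⅓*4 = -4/3 ≈ -1.3333)
F = -3 (F = -2 + ((4 + (0 + 12)) - 17) = -2 + ((4 + 12) - 17) = -2 + (16 - 17) = -2 - 1 = -3)
(d*(-1) - 18)*F = (-4/3*(-1) - 18)*(-3) = (4/3 - 18)*(-3) = -50/3*(-3) = 50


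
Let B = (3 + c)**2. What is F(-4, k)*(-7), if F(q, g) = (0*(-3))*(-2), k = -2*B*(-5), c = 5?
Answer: 0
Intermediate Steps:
B = 64 (B = (3 + 5)**2 = 8**2 = 64)
k = 640 (k = -2*64*(-5) = -128*(-5) = 640)
F(q, g) = 0 (F(q, g) = 0*(-2) = 0)
F(-4, k)*(-7) = 0*(-7) = 0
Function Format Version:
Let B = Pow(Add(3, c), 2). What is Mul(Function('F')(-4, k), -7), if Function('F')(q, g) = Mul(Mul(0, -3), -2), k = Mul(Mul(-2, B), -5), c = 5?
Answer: 0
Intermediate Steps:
B = 64 (B = Pow(Add(3, 5), 2) = Pow(8, 2) = 64)
k = 640 (k = Mul(Mul(-2, 64), -5) = Mul(-128, -5) = 640)
Function('F')(q, g) = 0 (Function('F')(q, g) = Mul(0, -2) = 0)
Mul(Function('F')(-4, k), -7) = Mul(0, -7) = 0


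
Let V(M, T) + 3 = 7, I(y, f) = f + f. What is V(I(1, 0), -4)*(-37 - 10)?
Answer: -188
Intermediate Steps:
I(y, f) = 2*f
V(M, T) = 4 (V(M, T) = -3 + 7 = 4)
V(I(1, 0), -4)*(-37 - 10) = 4*(-37 - 10) = 4*(-47) = -188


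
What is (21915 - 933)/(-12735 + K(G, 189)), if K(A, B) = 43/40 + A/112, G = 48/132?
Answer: -21541520/13073493 ≈ -1.6477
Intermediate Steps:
G = 4/11 (G = 48*(1/132) = 4/11 ≈ 0.36364)
K(A, B) = 43/40 + A/112 (K(A, B) = 43*(1/40) + A*(1/112) = 43/40 + A/112)
(21915 - 933)/(-12735 + K(G, 189)) = (21915 - 933)/(-12735 + (43/40 + (1/112)*(4/11))) = 20982/(-12735 + (43/40 + 1/308)) = 20982/(-12735 + 3321/3080) = 20982/(-39220479/3080) = 20982*(-3080/39220479) = -21541520/13073493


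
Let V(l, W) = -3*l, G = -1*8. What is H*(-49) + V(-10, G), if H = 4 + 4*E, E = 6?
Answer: -1342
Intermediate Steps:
G = -8
H = 28 (H = 4 + 4*6 = 4 + 24 = 28)
H*(-49) + V(-10, G) = 28*(-49) - 3*(-10) = -1372 + 30 = -1342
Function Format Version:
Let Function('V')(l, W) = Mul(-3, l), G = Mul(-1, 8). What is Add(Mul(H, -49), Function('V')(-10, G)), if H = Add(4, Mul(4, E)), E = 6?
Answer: -1342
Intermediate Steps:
G = -8
H = 28 (H = Add(4, Mul(4, 6)) = Add(4, 24) = 28)
Add(Mul(H, -49), Function('V')(-10, G)) = Add(Mul(28, -49), Mul(-3, -10)) = Add(-1372, 30) = -1342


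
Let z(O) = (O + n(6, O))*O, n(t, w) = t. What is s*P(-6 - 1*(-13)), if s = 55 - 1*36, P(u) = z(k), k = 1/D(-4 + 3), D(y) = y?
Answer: -95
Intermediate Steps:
k = -1 (k = 1/(-4 + 3) = 1/(-1) = -1)
z(O) = O*(6 + O) (z(O) = (O + 6)*O = (6 + O)*O = O*(6 + O))
P(u) = -5 (P(u) = -(6 - 1) = -1*5 = -5)
s = 19 (s = 55 - 36 = 19)
s*P(-6 - 1*(-13)) = 19*(-5) = -95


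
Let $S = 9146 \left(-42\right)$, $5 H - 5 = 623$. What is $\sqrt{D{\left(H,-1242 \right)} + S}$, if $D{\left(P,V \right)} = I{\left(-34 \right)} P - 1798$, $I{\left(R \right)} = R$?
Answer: $\frac{3 i \sqrt{1083890}}{5} \approx 624.66 i$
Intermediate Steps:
$H = \frac{628}{5}$ ($H = 1 + \frac{1}{5} \cdot 623 = 1 + \frac{623}{5} = \frac{628}{5} \approx 125.6$)
$S = -384132$
$D{\left(P,V \right)} = -1798 - 34 P$ ($D{\left(P,V \right)} = - 34 P - 1798 = -1798 - 34 P$)
$\sqrt{D{\left(H,-1242 \right)} + S} = \sqrt{\left(-1798 - \frac{21352}{5}\right) - 384132} = \sqrt{- \frac{30342}{5} - 384132} = \sqrt{- \frac{1951002}{5}} = \frac{3 i \sqrt{1083890}}{5}$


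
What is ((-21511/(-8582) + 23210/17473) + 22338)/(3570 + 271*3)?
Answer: 478604507513/93892178934 ≈ 5.0974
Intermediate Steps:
((-21511/(-8582) + 23210/17473) + 22338)/(3570 + 271*3) = ((-21511*(-1/8582) + 23210*(1/17473)) + 22338)/(3570 + 813) = ((3073/1226 + 23210/17473) + 22338)/4383 = (82149989/21421898 + 22338)*(1/4383) = (478604507513/21421898)*(1/4383) = 478604507513/93892178934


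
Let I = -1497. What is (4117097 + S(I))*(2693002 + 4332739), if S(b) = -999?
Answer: 28918638478618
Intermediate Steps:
(4117097 + S(I))*(2693002 + 4332739) = (4117097 - 999)*(2693002 + 4332739) = 4116098*7025741 = 28918638478618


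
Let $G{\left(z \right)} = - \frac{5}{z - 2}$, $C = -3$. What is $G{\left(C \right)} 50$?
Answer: $50$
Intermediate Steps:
$G{\left(z \right)} = - \frac{5}{-2 + z}$
$G{\left(C \right)} 50 = - \frac{5}{-2 - 3} \cdot 50 = - \frac{5}{-5} \cdot 50 = \left(-5\right) \left(- \frac{1}{5}\right) 50 = 1 \cdot 50 = 50$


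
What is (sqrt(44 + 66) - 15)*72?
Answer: -1080 + 72*sqrt(110) ≈ -324.86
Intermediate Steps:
(sqrt(44 + 66) - 15)*72 = (sqrt(110) - 15)*72 = (-15 + sqrt(110))*72 = -1080 + 72*sqrt(110)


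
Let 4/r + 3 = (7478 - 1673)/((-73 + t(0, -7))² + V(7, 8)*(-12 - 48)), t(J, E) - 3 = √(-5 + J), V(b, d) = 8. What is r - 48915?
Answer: 7*(-2599609*I - 146749*√5)/(3*(7*√5 + 124*I)) ≈ -48917.0 - 0.12926*I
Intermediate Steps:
t(J, E) = 3 + √(-5 + J)
r = 4/(-3 + 5805/(-480 + (-70 + I*√5)²)) (r = 4/(-3 + (7478 - 1673)/((-73 + (3 + √(-5 + 0)))² + 8*(-12 - 48))) = 4/(-3 + 5805/((-73 + (3 + √(-5)))² + 8*(-60))) = 4/(-3 + 5805/((-73 + (3 + I*√5))² - 480)) = 4/(-3 + 5805/((-70 + I*√5)² - 480)) = 4/(-3 + 5805/(-480 + (-70 + I*√5)²)) ≈ -2.3573 - 0.12926*I)
r - 48915 = (-883*I - 28*√5)/(3*(7*√5 + 124*I)) - 48915 = -48915 + (-883*I - 28*√5)/(3*(7*√5 + 124*I))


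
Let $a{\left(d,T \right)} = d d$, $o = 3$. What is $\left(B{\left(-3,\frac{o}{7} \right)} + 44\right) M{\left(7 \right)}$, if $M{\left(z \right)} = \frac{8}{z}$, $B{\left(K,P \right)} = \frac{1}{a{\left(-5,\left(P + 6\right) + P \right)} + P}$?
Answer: $\frac{31356}{623} \approx 50.331$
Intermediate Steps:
$a{\left(d,T \right)} = d^{2}$
$B{\left(K,P \right)} = \frac{1}{25 + P}$ ($B{\left(K,P \right)} = \frac{1}{\left(-5\right)^{2} + P} = \frac{1}{25 + P}$)
$\left(B{\left(-3,\frac{o}{7} \right)} + 44\right) M{\left(7 \right)} = \left(\frac{1}{25 + \frac{3}{7}} + 44\right) \frac{8}{7} = \left(\frac{1}{\frac{178}{7}} + 44\right) \frac{8}{7} = \left(\frac{7}{178} + 44\right) \frac{8}{7} = \frac{7839}{178} \cdot \frac{8}{7} = \frac{31356}{623}$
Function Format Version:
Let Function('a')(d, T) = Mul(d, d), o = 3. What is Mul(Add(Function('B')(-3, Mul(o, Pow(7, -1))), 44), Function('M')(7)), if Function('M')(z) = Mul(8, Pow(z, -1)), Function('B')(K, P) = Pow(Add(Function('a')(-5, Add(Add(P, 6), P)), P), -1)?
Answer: Rational(31356, 623) ≈ 50.331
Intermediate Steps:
Function('a')(d, T) = Pow(d, 2)
Function('B')(K, P) = Pow(Add(25, P), -1) (Function('B')(K, P) = Pow(Add(Pow(-5, 2), P), -1) = Pow(Add(25, P), -1))
Mul(Add(Function('B')(-3, Mul(o, Pow(7, -1))), 44), Function('M')(7)) = Mul(Add(Pow(Add(25, Mul(3, Pow(7, -1))), -1), 44), Mul(8, Pow(7, -1))) = Mul(Add(Pow(Add(25, Mul(3, Rational(1, 7))), -1), 44), Mul(8, Rational(1, 7))) = Mul(Add(Pow(Add(25, Rational(3, 7)), -1), 44), Rational(8, 7)) = Mul(Add(Pow(Rational(178, 7), -1), 44), Rational(8, 7)) = Mul(Add(Rational(7, 178), 44), Rational(8, 7)) = Mul(Rational(7839, 178), Rational(8, 7)) = Rational(31356, 623)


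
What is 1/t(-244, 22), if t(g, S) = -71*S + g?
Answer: -1/1806 ≈ -0.00055371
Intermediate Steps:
t(g, S) = g - 71*S
1/t(-244, 22) = 1/(-244 - 71*22) = 1/(-244 - 1562) = 1/(-1806) = -1/1806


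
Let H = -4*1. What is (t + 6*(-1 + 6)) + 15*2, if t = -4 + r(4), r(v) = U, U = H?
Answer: 52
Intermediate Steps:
H = -4
U = -4
r(v) = -4
t = -8 (t = -4 - 4 = -8)
(t + 6*(-1 + 6)) + 15*2 = (-8 + 6*(-1 + 6)) + 15*2 = (-8 + 6*5) + 30 = (-8 + 30) + 30 = 22 + 30 = 52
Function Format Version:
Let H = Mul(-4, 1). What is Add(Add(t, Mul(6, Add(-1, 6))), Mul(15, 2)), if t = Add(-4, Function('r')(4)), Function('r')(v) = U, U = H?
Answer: 52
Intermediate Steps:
H = -4
U = -4
Function('r')(v) = -4
t = -8 (t = Add(-4, -4) = -8)
Add(Add(t, Mul(6, Add(-1, 6))), Mul(15, 2)) = Add(Add(-8, Mul(6, Add(-1, 6))), Mul(15, 2)) = Add(Add(-8, Mul(6, 5)), 30) = Add(Add(-8, 30), 30) = Add(22, 30) = 52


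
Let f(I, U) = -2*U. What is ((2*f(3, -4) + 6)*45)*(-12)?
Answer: -11880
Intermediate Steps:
((2*f(3, -4) + 6)*45)*(-12) = ((2*(-2*(-4)) + 6)*45)*(-12) = ((2*8 + 6)*45)*(-12) = ((16 + 6)*45)*(-12) = (22*45)*(-12) = 990*(-12) = -11880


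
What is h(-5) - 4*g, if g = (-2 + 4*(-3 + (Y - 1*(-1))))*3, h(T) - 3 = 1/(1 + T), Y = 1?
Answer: 299/4 ≈ 74.750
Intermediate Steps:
h(T) = 3 + 1/(1 + T)
g = -18 (g = (-2 + 4*(-3 + (1 - 1*(-1))))*3 = (-2 + 4*(-3 + (1 + 1)))*3 = (-2 + 4*(-3 + 2))*3 = (-2 + 4*(-1))*3 = (-2 - 4)*3 = -6*3 = -18)
h(-5) - 4*g = (4 + 3*(-5))/(1 - 5) - 4*(-18) = (4 - 15)/(-4) + 72 = -¼*(-11) + 72 = 11/4 + 72 = 299/4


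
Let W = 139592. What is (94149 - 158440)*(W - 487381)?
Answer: 22359702599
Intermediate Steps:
(94149 - 158440)*(W - 487381) = (94149 - 158440)*(139592 - 487381) = -64291*(-347789) = 22359702599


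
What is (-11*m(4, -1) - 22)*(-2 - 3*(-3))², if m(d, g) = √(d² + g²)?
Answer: -1078 - 539*√17 ≈ -3300.4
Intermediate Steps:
(-11*m(4, -1) - 22)*(-2 - 3*(-3))² = (-11*√(4² + (-1)²) - 22)*(-2 - 3*(-3))² = (-11*√(16 + 1) - 22)*(-2 + 9)² = (-11*√17 - 22)*7² = (-22 - 11*√17)*49 = -1078 - 539*√17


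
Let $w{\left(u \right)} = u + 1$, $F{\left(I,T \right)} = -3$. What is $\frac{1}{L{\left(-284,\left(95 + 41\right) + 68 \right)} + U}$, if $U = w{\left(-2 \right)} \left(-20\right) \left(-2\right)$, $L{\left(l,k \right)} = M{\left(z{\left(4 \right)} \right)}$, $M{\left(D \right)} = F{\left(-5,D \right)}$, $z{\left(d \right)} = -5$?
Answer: $- \frac{1}{43} \approx -0.023256$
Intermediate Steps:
$M{\left(D \right)} = -3$
$L{\left(l,k \right)} = -3$
$w{\left(u \right)} = 1 + u$
$U = -40$ ($U = \left(1 - 2\right) \left(-20\right) \left(-2\right) = \left(-1\right) \left(-20\right) \left(-2\right) = 20 \left(-2\right) = -40$)
$\frac{1}{L{\left(-284,\left(95 + 41\right) + 68 \right)} + U} = \frac{1}{-3 - 40} = \frac{1}{-43} = - \frac{1}{43}$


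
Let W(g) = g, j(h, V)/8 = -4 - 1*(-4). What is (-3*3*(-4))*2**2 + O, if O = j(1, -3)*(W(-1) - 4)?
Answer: 144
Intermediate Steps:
j(h, V) = 0 (j(h, V) = 8*(-4 - 1*(-4)) = 8*(-4 + 4) = 8*0 = 0)
O = 0 (O = 0*(-1 - 4) = 0*(-5) = 0)
(-3*3*(-4))*2**2 + O = (-3*3*(-4))*2**2 + 0 = -9*(-4)*4 + 0 = 36*4 + 0 = 144 + 0 = 144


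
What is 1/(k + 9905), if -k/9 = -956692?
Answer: 1/8620133 ≈ 1.1601e-7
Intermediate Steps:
k = 8610228 (k = -9*(-956692) = 8610228)
1/(k + 9905) = 1/(8610228 + 9905) = 1/8620133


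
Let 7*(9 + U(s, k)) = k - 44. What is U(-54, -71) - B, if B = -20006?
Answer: 139864/7 ≈ 19981.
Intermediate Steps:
U(s, k) = -107/7 + k/7 (U(s, k) = -9 + (k - 44)/7 = -9 + (-44 + k)/7 = -9 + (-44/7 + k/7) = -107/7 + k/7)
U(-54, -71) - B = (-107/7 + (⅐)*(-71)) - 1*(-20006) = (-107/7 - 71/7) + 20006 = -178/7 + 20006 = 139864/7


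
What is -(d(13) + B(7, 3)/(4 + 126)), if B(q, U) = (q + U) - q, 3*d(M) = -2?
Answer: 251/390 ≈ 0.64359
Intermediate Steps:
d(M) = -⅔ (d(M) = (⅓)*(-2) = -⅔)
B(q, U) = U (B(q, U) = (U + q) - q = U)
-(d(13) + B(7, 3)/(4 + 126)) = -(-⅔ + 3/(4 + 126)) = -(-⅔ + 3/130) = -1*(-251/390) = 251/390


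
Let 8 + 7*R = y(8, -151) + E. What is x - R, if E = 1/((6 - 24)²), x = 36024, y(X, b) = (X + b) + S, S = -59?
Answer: 81770471/2268 ≈ 36054.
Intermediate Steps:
y(X, b) = -59 + X + b (y(X, b) = (X + b) - 59 = -59 + X + b)
E = 1/324 (E = 1/((-18)²) = 1/324 ≈ 0.0030864)
R = -68039/2268 (R = -8/7 + ((-59 + 8 - 151) + 1/324)/7 = -8/7 + (-202 + 1/324)/7 = -8/7 + (⅐)*(-65447/324) = -8/7 - 65447/2268 = -68039/2268 ≈ -30.000)
x - R = 36024 - 1*(-68039/2268) = 36024 + 68039/2268 = 81770471/2268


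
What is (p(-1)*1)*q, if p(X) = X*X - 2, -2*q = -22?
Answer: -11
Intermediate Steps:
q = 11 (q = -1/2*(-22) = 11)
p(X) = -2 + X**2 (p(X) = X**2 - 2 = -2 + X**2)
(p(-1)*1)*q = ((-2 + (-1)**2)*1)*11 = ((-2 + 1)*1)*11 = -1*1*11 = -1*11 = -11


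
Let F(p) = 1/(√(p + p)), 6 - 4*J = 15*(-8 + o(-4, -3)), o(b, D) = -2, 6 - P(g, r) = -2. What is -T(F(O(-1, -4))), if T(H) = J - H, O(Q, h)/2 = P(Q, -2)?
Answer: -39 + √2/8 ≈ -38.823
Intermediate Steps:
P(g, r) = 8 (P(g, r) = 6 - 1*(-2) = 6 + 2 = 8)
O(Q, h) = 16 (O(Q, h) = 2*8 = 16)
J = 39 (J = 3/2 - 15*(-8 - 2)/4 = 3/2 - 15*(-10)/4 = 3/2 - ¼*(-150) = 3/2 + 75/2 = 39)
F(p) = √2/(2*√p) (F(p) = 1/(√(2*p)) = 1/(√2*√p) = √2/(2*√p))
T(H) = 39 - H
-T(F(O(-1, -4))) = -(39 - √2/(2*√16)) = -(39 - √2/(2*4)) = -(39 - √2/8) = -39 + √2/8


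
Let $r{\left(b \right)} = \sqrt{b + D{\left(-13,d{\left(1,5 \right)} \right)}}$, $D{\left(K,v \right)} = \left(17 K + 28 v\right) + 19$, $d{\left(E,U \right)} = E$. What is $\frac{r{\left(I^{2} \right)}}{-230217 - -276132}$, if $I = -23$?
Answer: $\frac{\sqrt{355}}{45915} \approx 0.00041035$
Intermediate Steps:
$D{\left(K,v \right)} = 19 + 17 K + 28 v$
$r{\left(b \right)} = \sqrt{-174 + b}$ ($r{\left(b \right)} = \sqrt{b + \left(19 + 17 \left(-13\right) + 28 \cdot 1\right)} = \sqrt{b + \left(19 - 221 + 28\right)} = \sqrt{b - 174} = \sqrt{-174 + b}$)
$\frac{r{\left(I^{2} \right)}}{-230217 - -276132} = \frac{\sqrt{-174 + \left(-23\right)^{2}}}{-230217 - -276132} = \frac{\sqrt{-174 + 529}}{-230217 + 276132} = \frac{\sqrt{355}}{45915}$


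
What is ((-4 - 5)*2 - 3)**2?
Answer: 441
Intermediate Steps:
((-4 - 5)*2 - 3)**2 = (-9*2 - 3)**2 = (-18 - 3)**2 = (-21)**2 = 441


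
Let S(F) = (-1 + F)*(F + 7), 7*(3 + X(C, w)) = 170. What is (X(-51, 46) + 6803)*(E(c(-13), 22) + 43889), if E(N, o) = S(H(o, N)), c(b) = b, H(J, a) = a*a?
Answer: 3509040890/7 ≈ 5.0129e+8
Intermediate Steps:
H(J, a) = a²
X(C, w) = 149/7 (X(C, w) = -3 + (⅐)*170 = -3 + 170/7 = 149/7)
S(F) = (-1 + F)*(7 + F)
E(N, o) = -7 + N⁴ + 6*N² (E(N, o) = -7 + (N²)² + 6*N² = -7 + N⁴ + 6*N²)
(X(-51, 46) + 6803)*(E(c(-13), 22) + 43889) = (149/7 + 6803)*((-7 + (-13)⁴ + 6*(-13)²) + 43889) = 47770*((-7 + 28561 + 6*169) + 43889)/7 = 47770*((-7 + 28561 + 1014) + 43889)/7 = 47770*(29568 + 43889)/7 = (47770/7)*73457 = 3509040890/7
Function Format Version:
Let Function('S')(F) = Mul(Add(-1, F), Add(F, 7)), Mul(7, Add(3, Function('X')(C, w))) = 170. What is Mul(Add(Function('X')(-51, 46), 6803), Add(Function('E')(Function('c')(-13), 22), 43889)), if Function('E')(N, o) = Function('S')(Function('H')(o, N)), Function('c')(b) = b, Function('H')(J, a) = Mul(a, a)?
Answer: Rational(3509040890, 7) ≈ 5.0129e+8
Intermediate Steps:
Function('H')(J, a) = Pow(a, 2)
Function('X')(C, w) = Rational(149, 7) (Function('X')(C, w) = Add(-3, Mul(Rational(1, 7), 170)) = Add(-3, Rational(170, 7)) = Rational(149, 7))
Function('S')(F) = Mul(Add(-1, F), Add(7, F))
Function('E')(N, o) = Add(-7, Pow(N, 4), Mul(6, Pow(N, 2))) (Function('E')(N, o) = Add(-7, Pow(Pow(N, 2), 2), Mul(6, Pow(N, 2))) = Add(-7, Pow(N, 4), Mul(6, Pow(N, 2))))
Mul(Add(Function('X')(-51, 46), 6803), Add(Function('E')(Function('c')(-13), 22), 43889)) = Mul(Add(Rational(149, 7), 6803), Add(Add(-7, Pow(-13, 4), Mul(6, Pow(-13, 2))), 43889)) = Mul(Rational(47770, 7), Add(Add(-7, 28561, Mul(6, 169)), 43889)) = Mul(Rational(47770, 7), Add(Add(-7, 28561, 1014), 43889)) = Mul(Rational(47770, 7), Add(29568, 43889)) = Mul(Rational(47770, 7), 73457) = Rational(3509040890, 7)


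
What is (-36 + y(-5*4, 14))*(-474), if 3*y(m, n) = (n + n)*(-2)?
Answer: 25912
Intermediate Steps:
y(m, n) = -4*n/3 (y(m, n) = ((n + n)*(-2))/3 = ((2*n)*(-2))/3 = (-4*n)/3 = -4*n/3)
(-36 + y(-5*4, 14))*(-474) = (-36 - 4/3*14)*(-474) = (-36 - 56/3)*(-474) = -164/3*(-474) = 25912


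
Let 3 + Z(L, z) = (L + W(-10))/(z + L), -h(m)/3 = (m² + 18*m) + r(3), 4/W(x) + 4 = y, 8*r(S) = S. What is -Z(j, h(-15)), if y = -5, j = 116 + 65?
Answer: 55013/22671 ≈ 2.4266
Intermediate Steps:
r(S) = S/8
j = 181
W(x) = -4/9 (W(x) = 4/(-4 - 5) = 4/(-9) = 4*(-⅑) = -4/9)
h(m) = -9/8 - 54*m - 3*m² (h(m) = -3*((m² + 18*m) + (⅛)*3) = -3*((m² + 18*m) + 3/8) = -3*(3/8 + m² + 18*m) = -9/8 - 54*m - 3*m²)
Z(L, z) = -3 + (-4/9 + L)/(L + z) (Z(L, z) = -3 + (L - 4/9)/(z + L) = -3 + (-4/9 + L)/(L + z))
-Z(j, h(-15)) = -(-4/9 - 3*(-9/8 - 54*(-15) - 3*(-15)²) - 2*181)/(181 + (-9/8 - 54*(-15) - 3*(-15)²)) = -(-4/9 - 3*(-9/8 + 810 - 3*225) - 362)/(181 + (-9/8 + 810 - 3*225)) = -(-4/9 - 3*(-9/8 + 810 - 675) - 362)/(181 + (-9/8 + 810 - 675)) = -(-4/9 - 3*1071/8 - 362)/(181 + 1071/8) = -(-4/9 - 3213/8 - 362)/2519/8 = -8*(-55013)/(2519*72) = -1*(-55013/22671) = 55013/22671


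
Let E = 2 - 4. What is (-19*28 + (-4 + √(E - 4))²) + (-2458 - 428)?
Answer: -3418 + (4 - I*√6)² ≈ -3408.0 - 19.596*I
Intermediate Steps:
E = -2
(-19*28 + (-4 + √(E - 4))²) + (-2458 - 428) = (-19*28 + (-4 + √(-2 - 4))²) + (-2458 - 428) = (-532 + (-4 + √(-6))²) - 2886 = (-532 + (-4 + I*√6)²) - 2886 = -3418 + (-4 + I*√6)²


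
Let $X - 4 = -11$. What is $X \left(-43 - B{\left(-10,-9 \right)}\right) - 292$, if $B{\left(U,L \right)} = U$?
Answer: $-61$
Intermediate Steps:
$X = -7$ ($X = 4 - 11 = -7$)
$X \left(-43 - B{\left(-10,-9 \right)}\right) - 292 = - 7 \left(-43 - -10\right) - 292 = - 7 \left(-43 + 10\right) - 292 = \left(-7\right) \left(-33\right) - 292 = 231 - 292 = -61$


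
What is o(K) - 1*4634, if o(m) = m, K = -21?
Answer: -4655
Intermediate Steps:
o(K) - 1*4634 = -21 - 1*4634 = -21 - 4634 = -4655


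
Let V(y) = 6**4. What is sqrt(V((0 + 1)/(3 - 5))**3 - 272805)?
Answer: sqrt(2176509531) ≈ 46653.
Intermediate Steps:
V(y) = 1296
sqrt(V((0 + 1)/(3 - 5))**3 - 272805) = sqrt(1296**3 - 272805) = sqrt(2176782336 - 272805) = sqrt(2176509531)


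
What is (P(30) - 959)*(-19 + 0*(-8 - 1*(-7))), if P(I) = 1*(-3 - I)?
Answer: 18848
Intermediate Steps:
P(I) = -3 - I
(P(30) - 959)*(-19 + 0*(-8 - 1*(-7))) = ((-3 - 1*30) - 959)*(-19 + 0*(-8 - 1*(-7))) = ((-3 - 30) - 959)*(-19 + 0*(-8 + 7)) = (-33 - 959)*(-19 + 0*(-1)) = -992*(-19 + 0) = -992*(-19) = 18848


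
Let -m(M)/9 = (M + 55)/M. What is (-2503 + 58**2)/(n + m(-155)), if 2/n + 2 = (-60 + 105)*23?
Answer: -3938829/26554 ≈ -148.33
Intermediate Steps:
m(M) = -9*(55 + M)/M (m(M) = -9*(M + 55)/M = -9*(55 + M)/M)
n = 2/1033 (n = 2/(-2 + (-60 + 105)*23) = 2/(-2 + 45*23) = 2/(-2 + 1035) = 2/1033 ≈ 0.0019361)
(-2503 + 58**2)/(n + m(-155)) = (-2503 + 58**2)/(2/1033 + (-9 - 495/(-155))) = (-2503 + 3364)/(2/1033 + (-9 - 495*(-1/155))) = 861/(2/1033 + (-9 + 99/31)) = 861/(2/1033 - 180/31) = 861/(-185878/32023) = 861*(-32023/185878) = -3938829/26554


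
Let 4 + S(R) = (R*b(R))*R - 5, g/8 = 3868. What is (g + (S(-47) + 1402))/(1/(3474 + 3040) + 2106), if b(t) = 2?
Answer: 47884414/2743697 ≈ 17.453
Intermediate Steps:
g = 30944 (g = 8*3868 = 30944)
S(R) = -9 + 2*R² (S(R) = -4 + ((R*2)*R - 5) = -4 + ((2*R)*R - 5) = -4 + (2*R² - 5) = -4 + (-5 + 2*R²) = -9 + 2*R²)
(g + (S(-47) + 1402))/(1/(3474 + 3040) + 2106) = (30944 + ((-9 + 2*(-47)²) + 1402))/(1/(3474 + 3040) + 2106) = (30944 + ((-9 + 2*2209) + 1402))/(1/6514 + 2106) = (30944 + ((-9 + 4418) + 1402))/(1/6514 + 2106) = (30944 + (4409 + 1402))/(13718485/6514) = (30944 + 5811)*(6514/13718485) = 36755*(6514/13718485) = 47884414/2743697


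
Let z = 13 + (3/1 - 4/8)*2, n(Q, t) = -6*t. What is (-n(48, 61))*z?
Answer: 6588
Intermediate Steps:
z = 18 (z = 13 + (3*1 - 4*⅛)*2 = 13 + (3 - ½)*2 = 13 + (5/2)*2 = 13 + 5 = 18)
(-n(48, 61))*z = -(-6)*61*18 = -1*(-366)*18 = 366*18 = 6588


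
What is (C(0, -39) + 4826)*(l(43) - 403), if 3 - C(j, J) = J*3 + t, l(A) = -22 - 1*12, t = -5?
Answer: -2163587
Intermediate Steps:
l(A) = -34 (l(A) = -22 - 12 = -34)
C(j, J) = 8 - 3*J (C(j, J) = 3 - (J*3 - 5) = 3 - (3*J - 5) = 3 - (-5 + 3*J) = 3 + (5 - 3*J) = 8 - 3*J)
(C(0, -39) + 4826)*(l(43) - 403) = ((8 - 3*(-39)) + 4826)*(-34 - 403) = ((8 + 117) + 4826)*(-437) = (125 + 4826)*(-437) = 4951*(-437) = -2163587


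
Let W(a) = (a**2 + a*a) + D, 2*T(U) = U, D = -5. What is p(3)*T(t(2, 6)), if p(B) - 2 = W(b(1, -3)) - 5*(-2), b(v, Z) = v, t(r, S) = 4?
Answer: 18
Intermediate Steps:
T(U) = U/2
W(a) = -5 + 2*a**2 (W(a) = (a**2 + a*a) - 5 = (a**2 + a**2) - 5 = 2*a**2 - 5 = -5 + 2*a**2)
p(B) = 9 (p(B) = 2 + ((-5 + 2*1**2) - 5*(-2)) = 2 + ((-5 + 2*1) + 10) = 2 + ((-5 + 2) + 10) = 2 + (-3 + 10) = 2 + 7 = 9)
p(3)*T(t(2, 6)) = 9*((1/2)*4) = 9*2 = 18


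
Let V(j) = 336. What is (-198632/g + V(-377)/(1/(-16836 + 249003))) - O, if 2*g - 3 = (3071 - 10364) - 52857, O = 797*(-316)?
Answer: 4707102451972/60147 ≈ 7.8260e+7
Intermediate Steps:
O = -251852
g = -60147/2 (g = 3/2 + ((3071 - 10364) - 52857)/2 = 3/2 + (-7293 - 52857)/2 = 3/2 + (½)*(-60150) = 3/2 - 30075 = -60147/2 ≈ -30074.)
(-198632/g + V(-377)/(1/(-16836 + 249003))) - O = (-198632/(-60147/2) + 336/(1/(-16836 + 249003))) - 1*(-251852) = (-198632*(-2/60147) + 336/(1/232167)) + 251852 = (397264/60147 + 336/(1/232167)) + 251852 = (397264/60147 + 336*232167) + 251852 = (397264/60147 + 78008112) + 251852 = 4691954309728/60147 + 251852 = 4707102451972/60147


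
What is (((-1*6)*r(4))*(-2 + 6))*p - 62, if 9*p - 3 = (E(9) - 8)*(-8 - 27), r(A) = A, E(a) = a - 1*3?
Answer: -2522/3 ≈ -840.67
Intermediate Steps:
E(a) = -3 + a (E(a) = a - 3 = -3 + a)
p = 73/9 (p = ⅓ + (((-3 + 9) - 8)*(-8 - 27))/9 = ⅓ + ((6 - 8)*(-35))/9 = ⅓ + (-2*(-35))/9 = ⅓ + (⅑)*70 = ⅓ + 70/9 = 73/9 ≈ 8.1111)
(((-1*6)*r(4))*(-2 + 6))*p - 62 = ((-1*6*4)*(-2 + 6))*(73/9) - 62 = (-6*4*4)*(73/9) - 62 = -24*4*(73/9) - 62 = -96*73/9 - 62 = -2336/3 - 62 = -2522/3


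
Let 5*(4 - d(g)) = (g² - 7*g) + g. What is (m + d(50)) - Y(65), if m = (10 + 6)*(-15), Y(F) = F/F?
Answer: -677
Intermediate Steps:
Y(F) = 1
d(g) = 4 - g²/5 + 6*g/5 (d(g) = 4 - ((g² - 7*g) + g)/5 = 4 - (g² - 6*g)/5 = 4 + (-g²/5 + 6*g/5) = 4 - g²/5 + 6*g/5)
m = -240 (m = 16*(-15) = -240)
(m + d(50)) - Y(65) = (-240 + (4 - ⅕*50² + (6/5)*50)) - 1*1 = (-240 + (4 - ⅕*2500 + 60)) - 1 = (-240 + (4 - 500 + 60)) - 1 = (-240 - 436) - 1 = -676 - 1 = -677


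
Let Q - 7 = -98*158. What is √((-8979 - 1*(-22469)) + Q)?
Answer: I*√1987 ≈ 44.576*I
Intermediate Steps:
Q = -15477 (Q = 7 - 98*158 = 7 - 15484 = -15477)
√((-8979 - 1*(-22469)) + Q) = √((-8979 - 1*(-22469)) - 15477) = √((-8979 + 22469) - 15477) = √(13490 - 15477) = √(-1987) = I*√1987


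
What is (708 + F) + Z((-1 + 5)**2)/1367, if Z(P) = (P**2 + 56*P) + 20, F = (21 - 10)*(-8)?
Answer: 848712/1367 ≈ 620.86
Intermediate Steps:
F = -88 (F = 11*(-8) = -88)
Z(P) = 20 + P**2 + 56*P
(708 + F) + Z((-1 + 5)**2)/1367 = (708 - 88) + (20 + ((-1 + 5)**2)**2 + 56*(-1 + 5)**2)/1367 = 620 + (20 + (4**2)**2 + 56*4**2)*(1/1367) = 620 + (20 + 16**2 + 56*16)*(1/1367) = 620 + (20 + 256 + 896)*(1/1367) = 620 + 1172*(1/1367) = 620 + 1172/1367 = 848712/1367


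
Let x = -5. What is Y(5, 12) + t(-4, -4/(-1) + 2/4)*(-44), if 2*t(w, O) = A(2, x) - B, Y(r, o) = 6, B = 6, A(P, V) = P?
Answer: 94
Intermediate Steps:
t(w, O) = -2 (t(w, O) = (2 - 1*6)/2 = (2 - 6)/2 = (½)*(-4) = -2)
Y(5, 12) + t(-4, -4/(-1) + 2/4)*(-44) = 6 - 2*(-44) = 6 + 88 = 94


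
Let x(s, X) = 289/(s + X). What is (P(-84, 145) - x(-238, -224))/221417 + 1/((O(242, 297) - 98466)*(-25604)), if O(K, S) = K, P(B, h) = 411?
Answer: 34161881507305/18375972684248256 ≈ 0.0018591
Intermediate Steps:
x(s, X) = 289/(X + s)
(P(-84, 145) - x(-238, -224))/221417 + 1/((O(242, 297) - 98466)*(-25604)) = (411 - 289/(-224 - 238))/221417 + 1/((242 - 98466)*(-25604)) = (411 - 289/(-462))*(1/221417) - 1/25604/(-98224) = (411 - 289*(-1)/462)*(1/221417) - 1/98224*(-1/25604) = (411 - 1*(-289/462))*(1/221417) + 1/2514927296 = (411 + 289/462)*(1/221417) + 1/2514927296 = (190171/462)*(1/221417) + 1/2514927296 = 190171/102294654 + 1/2514927296 = 34161881507305/18375972684248256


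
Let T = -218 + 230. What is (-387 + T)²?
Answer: 140625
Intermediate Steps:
T = 12
(-387 + T)² = (-387 + 12)² = (-375)² = 140625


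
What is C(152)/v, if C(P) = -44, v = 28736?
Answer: -11/7184 ≈ -0.0015312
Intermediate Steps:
C(152)/v = -44/28736 = -44*1/28736 = -11/7184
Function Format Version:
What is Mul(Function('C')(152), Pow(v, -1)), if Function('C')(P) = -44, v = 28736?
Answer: Rational(-11, 7184) ≈ -0.0015312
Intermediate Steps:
Mul(Function('C')(152), Pow(v, -1)) = Mul(-44, Pow(28736, -1)) = Mul(-44, Rational(1, 28736)) = Rational(-11, 7184)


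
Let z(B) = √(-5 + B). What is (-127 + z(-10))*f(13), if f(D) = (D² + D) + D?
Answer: -24765 + 195*I*√15 ≈ -24765.0 + 755.23*I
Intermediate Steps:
f(D) = D² + 2*D (f(D) = (D + D²) + D = D² + 2*D)
(-127 + z(-10))*f(13) = (-127 + √(-5 - 10))*(13*(2 + 13)) = (-127 + √(-15))*(13*15) = (-127 + I*√15)*195 = -24765 + 195*I*√15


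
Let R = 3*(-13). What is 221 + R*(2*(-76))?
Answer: 6149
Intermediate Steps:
R = -39
221 + R*(2*(-76)) = 221 - 78*(-76) = 221 - 39*(-152) = 221 + 5928 = 6149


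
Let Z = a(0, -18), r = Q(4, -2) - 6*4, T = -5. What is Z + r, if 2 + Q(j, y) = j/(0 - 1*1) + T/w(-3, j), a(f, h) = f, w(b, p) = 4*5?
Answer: -121/4 ≈ -30.250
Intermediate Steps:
w(b, p) = 20
Q(j, y) = -9/4 - j (Q(j, y) = -2 + (j/(0 - 1*1) - 5/20) = -2 + (j/(0 - 1) - 5*1/20) = -2 + (j/(-1) - ¼) = -2 + (j*(-1) - ¼) = -2 + (-j - ¼) = -2 + (-¼ - j) = -9/4 - j)
r = -121/4 (r = (-9/4 - 1*4) - 6*4 = (-9/4 - 4) - 24 = -25/4 - 24 = -121/4 ≈ -30.250)
Z = 0
Z + r = 0 - 121/4 = -121/4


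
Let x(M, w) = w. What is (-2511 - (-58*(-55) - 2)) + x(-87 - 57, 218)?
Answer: -5481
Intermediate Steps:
(-2511 - (-58*(-55) - 2)) + x(-87 - 57, 218) = (-2511 - (-58*(-55) - 2)) + 218 = (-2511 - (3190 - 2)) + 218 = (-2511 - 1*3188) + 218 = (-2511 - 3188) + 218 = -5699 + 218 = -5481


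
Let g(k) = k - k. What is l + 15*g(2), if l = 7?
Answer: 7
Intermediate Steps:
g(k) = 0
l + 15*g(2) = 7 + 15*0 = 7 + 0 = 7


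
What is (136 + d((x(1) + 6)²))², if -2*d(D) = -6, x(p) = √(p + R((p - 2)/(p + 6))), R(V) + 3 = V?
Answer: 19321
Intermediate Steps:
R(V) = -3 + V
x(p) = √(-3 + p + (-2 + p)/(6 + p)) (x(p) = √(p + (-3 + (p - 2)/(p + 6))) = √(p + (-3 + (-2 + p)/(6 + p))) = √(-3 + p + (-2 + p)/(6 + p)))
d(D) = 3 (d(D) = -½*(-6) = 3)
(136 + d((x(1) + 6)²))² = (136 + 3)² = 139² = 19321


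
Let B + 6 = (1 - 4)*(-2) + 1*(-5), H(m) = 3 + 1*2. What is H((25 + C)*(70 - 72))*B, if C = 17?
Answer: -25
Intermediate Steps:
H(m) = 5 (H(m) = 3 + 2 = 5)
B = -5 (B = -6 + ((1 - 4)*(-2) + 1*(-5)) = -6 + (-3*(-2) - 5) = -6 + (6 - 5) = -6 + 1 = -5)
H((25 + C)*(70 - 72))*B = 5*(-5) = -25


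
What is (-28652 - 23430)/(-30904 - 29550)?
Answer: 26041/30227 ≈ 0.86151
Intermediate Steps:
(-28652 - 23430)/(-30904 - 29550) = -52082/(-60454) = -52082*(-1/60454) = 26041/30227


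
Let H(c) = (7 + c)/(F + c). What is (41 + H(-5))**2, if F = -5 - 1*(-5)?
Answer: 41209/25 ≈ 1648.4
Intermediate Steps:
F = 0 (F = -5 + 5 = 0)
H(c) = (7 + c)/c (H(c) = (7 + c)/(0 + c) = (7 + c)/c)
(41 + H(-5))**2 = (41 + (7 - 5)/(-5))**2 = (41 - 1/5*2)**2 = (41 - 2/5)**2 = (203/5)**2 = 41209/25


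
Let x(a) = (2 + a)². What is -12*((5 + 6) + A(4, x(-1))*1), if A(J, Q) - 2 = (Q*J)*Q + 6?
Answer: -276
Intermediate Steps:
A(J, Q) = 8 + J*Q² (A(J, Q) = 2 + ((Q*J)*Q + 6) = 2 + ((J*Q)*Q + 6) = 2 + (J*Q² + 6) = 2 + (6 + J*Q²) = 8 + J*Q²)
-12*((5 + 6) + A(4, x(-1))*1) = -12*((5 + 6) + (8 + 4*((2 - 1)²)²)*1) = -12*(11 + (8 + 4*(1²)²)*1) = -12*(11 + (8 + 4*1²)*1) = -12*(11 + (8 + 4*1)*1) = -12*(11 + (8 + 4)*1) = -12*(11 + 12*1) = -12*(11 + 12) = -12*23 = -276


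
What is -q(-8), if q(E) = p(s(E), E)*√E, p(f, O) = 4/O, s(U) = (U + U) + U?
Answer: I*√2 ≈ 1.4142*I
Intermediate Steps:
s(U) = 3*U (s(U) = 2*U + U = 3*U)
q(E) = 4/√E (q(E) = (4/E)*√E = 4/√E)
-q(-8) = -4/√(-8) = -4*(-I*√2/4) = -(-1)*I*√2 = I*√2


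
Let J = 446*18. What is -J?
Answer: -8028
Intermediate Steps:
J = 8028
-J = -1*8028 = -8028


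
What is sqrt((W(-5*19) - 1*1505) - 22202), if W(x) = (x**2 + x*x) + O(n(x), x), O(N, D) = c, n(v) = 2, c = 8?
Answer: I*sqrt(5649) ≈ 75.16*I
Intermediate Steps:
O(N, D) = 8
W(x) = 8 + 2*x**2 (W(x) = (x**2 + x*x) + 8 = (x**2 + x**2) + 8 = 2*x**2 + 8 = 8 + 2*x**2)
sqrt((W(-5*19) - 1*1505) - 22202) = sqrt(((8 + 2*(-5*19)**2) - 1*1505) - 22202) = sqrt(((8 + 2*(-95)**2) - 1505) - 22202) = sqrt(((8 + 2*9025) - 1505) - 22202) = sqrt(((8 + 18050) - 1505) - 22202) = sqrt((18058 - 1505) - 22202) = sqrt(16553 - 22202) = sqrt(-5649) = I*sqrt(5649)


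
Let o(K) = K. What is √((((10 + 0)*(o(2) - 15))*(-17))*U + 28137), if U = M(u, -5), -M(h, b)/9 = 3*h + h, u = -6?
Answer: √505497 ≈ 710.98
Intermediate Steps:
M(h, b) = -36*h (M(h, b) = -9*(3*h + h) = -36*h)
U = 216 (U = -36*(-6) = 216)
√((((10 + 0)*(o(2) - 15))*(-17))*U + 28137) = √((((10 + 0)*(2 - 15))*(-17))*216 + 28137) = √(((10*(-13))*(-17))*216 + 28137) = √(-130*(-17)*216 + 28137) = √(2210*216 + 28137) = √(477360 + 28137) = √505497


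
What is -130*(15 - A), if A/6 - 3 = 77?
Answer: 60450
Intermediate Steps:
A = 480 (A = 18 + 6*77 = 18 + 462 = 480)
-130*(15 - A) = -130*(15 - 1*480) = -130*(15 - 480) = -130*(-465) = 60450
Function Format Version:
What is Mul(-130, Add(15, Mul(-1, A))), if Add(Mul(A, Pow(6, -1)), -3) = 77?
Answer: 60450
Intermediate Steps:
A = 480 (A = Add(18, Mul(6, 77)) = Add(18, 462) = 480)
Mul(-130, Add(15, Mul(-1, A))) = Mul(-130, Add(15, Mul(-1, 480))) = Mul(-130, Add(15, -480)) = Mul(-130, -465) = 60450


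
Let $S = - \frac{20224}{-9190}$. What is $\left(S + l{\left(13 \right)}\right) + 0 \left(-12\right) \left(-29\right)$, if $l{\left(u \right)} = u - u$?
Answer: $\frac{10112}{4595} \approx 2.2007$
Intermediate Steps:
$l{\left(u \right)} = 0$
$S = \frac{10112}{4595}$ ($S = \left(-20224\right) \left(- \frac{1}{9190}\right) = \frac{10112}{4595} \approx 2.2007$)
$\left(S + l{\left(13 \right)}\right) + 0 \left(-12\right) \left(-29\right) = \left(\frac{10112}{4595} + 0\right) + 0 \left(-12\right) \left(-29\right) = \frac{10112}{4595} + 0 \left(-29\right) = \frac{10112}{4595} + 0 = \frac{10112}{4595}$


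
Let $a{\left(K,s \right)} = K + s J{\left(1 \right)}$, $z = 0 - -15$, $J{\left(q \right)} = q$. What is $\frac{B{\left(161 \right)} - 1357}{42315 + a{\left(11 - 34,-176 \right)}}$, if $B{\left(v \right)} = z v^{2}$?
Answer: $\frac{193729}{21058} \approx 9.1998$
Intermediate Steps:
$z = 15$ ($z = 0 + 15 = 15$)
$a{\left(K,s \right)} = K + s$ ($a{\left(K,s \right)} = K + s 1 = K + s$)
$B{\left(v \right)} = 15 v^{2}$
$\frac{B{\left(161 \right)} - 1357}{42315 + a{\left(11 - 34,-176 \right)}} = \frac{15 \cdot 161^{2} - 1357}{42315 + \left(\left(11 - 34\right) - 176\right)} = \frac{15 \cdot 25921 - 1357}{42315 + \left(\left(11 - 34\right) - 176\right)} = \frac{388815 - 1357}{42315 - 199} = \frac{387458}{42315 - 199} = \frac{387458}{42116} = 387458 \cdot \frac{1}{42116} = \frac{193729}{21058}$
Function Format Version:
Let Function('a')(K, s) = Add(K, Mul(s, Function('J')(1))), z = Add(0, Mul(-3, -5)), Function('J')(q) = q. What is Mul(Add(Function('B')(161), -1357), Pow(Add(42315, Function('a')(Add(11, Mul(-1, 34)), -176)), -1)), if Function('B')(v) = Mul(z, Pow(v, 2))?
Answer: Rational(193729, 21058) ≈ 9.1998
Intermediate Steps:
z = 15 (z = Add(0, 15) = 15)
Function('a')(K, s) = Add(K, s) (Function('a')(K, s) = Add(K, Mul(s, 1)) = Add(K, s))
Function('B')(v) = Mul(15, Pow(v, 2))
Mul(Add(Function('B')(161), -1357), Pow(Add(42315, Function('a')(Add(11, Mul(-1, 34)), -176)), -1)) = Mul(Add(Mul(15, Pow(161, 2)), -1357), Pow(Add(42315, Add(Add(11, Mul(-1, 34)), -176)), -1)) = Mul(Add(Mul(15, 25921), -1357), Pow(Add(42315, Add(Add(11, -34), -176)), -1)) = Mul(Add(388815, -1357), Pow(Add(42315, Add(-23, -176)), -1)) = Mul(387458, Pow(Add(42315, -199), -1)) = Mul(387458, Pow(42116, -1)) = Mul(387458, Rational(1, 42116)) = Rational(193729, 21058)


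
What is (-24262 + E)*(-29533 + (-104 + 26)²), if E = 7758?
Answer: 387002296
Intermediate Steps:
(-24262 + E)*(-29533 + (-104 + 26)²) = (-24262 + 7758)*(-29533 + (-104 + 26)²) = -16504*(-29533 + (-78)²) = -16504*(-29533 + 6084) = -16504*(-23449) = 387002296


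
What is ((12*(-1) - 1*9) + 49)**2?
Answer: 784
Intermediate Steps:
((12*(-1) - 1*9) + 49)**2 = ((-12 - 9) + 49)**2 = (-21 + 49)**2 = 28**2 = 784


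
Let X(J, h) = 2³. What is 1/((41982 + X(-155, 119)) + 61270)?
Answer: 1/103260 ≈ 9.6843e-6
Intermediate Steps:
X(J, h) = 8
1/((41982 + X(-155, 119)) + 61270) = 1/((41982 + 8) + 61270) = 1/(41990 + 61270) = 1/103260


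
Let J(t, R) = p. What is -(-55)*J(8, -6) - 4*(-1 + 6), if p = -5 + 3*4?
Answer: 365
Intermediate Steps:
p = 7 (p = -5 + 12 = 7)
J(t, R) = 7
-(-55)*J(8, -6) - 4*(-1 + 6) = -(-55)*7 - 4*(-1 + 6) = -55*(-7) - 4*5 = 385 - 20 = 365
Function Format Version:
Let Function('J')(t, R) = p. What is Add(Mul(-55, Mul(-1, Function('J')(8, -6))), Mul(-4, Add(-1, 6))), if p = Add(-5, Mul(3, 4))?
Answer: 365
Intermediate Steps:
p = 7 (p = Add(-5, 12) = 7)
Function('J')(t, R) = 7
Add(Mul(-55, Mul(-1, Function('J')(8, -6))), Mul(-4, Add(-1, 6))) = Add(Mul(-55, Mul(-1, 7)), Mul(-4, Add(-1, 6))) = Add(Mul(-55, -7), Mul(-4, 5)) = Add(385, -20) = 365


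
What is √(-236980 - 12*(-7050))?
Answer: 2*I*√38095 ≈ 390.36*I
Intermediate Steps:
√(-236980 - 12*(-7050)) = √(-236980 + 84600) = √(-152380) = 2*I*√38095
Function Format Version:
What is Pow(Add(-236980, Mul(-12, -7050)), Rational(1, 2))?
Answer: Mul(2, I, Pow(38095, Rational(1, 2))) ≈ Mul(390.36, I)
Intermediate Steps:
Pow(Add(-236980, Mul(-12, -7050)), Rational(1, 2)) = Pow(Add(-236980, 84600), Rational(1, 2)) = Pow(-152380, Rational(1, 2)) = Mul(2, I, Pow(38095, Rational(1, 2)))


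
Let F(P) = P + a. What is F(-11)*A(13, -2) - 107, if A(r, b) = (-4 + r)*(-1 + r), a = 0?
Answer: -1295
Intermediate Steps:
F(P) = P (F(P) = P + 0 = P)
A(r, b) = (-1 + r)*(-4 + r)
F(-11)*A(13, -2) - 107 = -11*(4 + 13² - 5*13) - 107 = -11*(4 + 169 - 65) - 107 = -11*108 - 107 = -1188 - 107 = -1295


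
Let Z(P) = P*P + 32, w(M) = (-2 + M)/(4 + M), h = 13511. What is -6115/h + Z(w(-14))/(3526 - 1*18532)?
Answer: -384285959/844775275 ≈ -0.45490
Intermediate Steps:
w(M) = (-2 + M)/(4 + M)
Z(P) = 32 + P² (Z(P) = P² + 32 = 32 + P²)
-6115/h + Z(w(-14))/(3526 - 1*18532) = -6115/13511 + (32 + ((-2 - 14)/(4 - 14))²)/(3526 - 1*18532) = -6115*1/13511 + (32 + (-16/(-10))²)/(3526 - 18532) = -6115/13511 + (32 + (-⅒*(-16))²)/(-15006) = -6115/13511 + (32 + (8/5)²)*(-1/15006) = -6115/13511 + (32 + 64/25)*(-1/15006) = -6115/13511 + (864/25)*(-1/15006) = -6115/13511 - 144/62525 = -384285959/844775275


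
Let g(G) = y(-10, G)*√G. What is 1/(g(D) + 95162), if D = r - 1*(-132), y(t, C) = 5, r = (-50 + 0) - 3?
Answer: 95162/9055804269 - 5*√79/9055804269 ≈ 1.0503e-5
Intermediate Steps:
r = -53 (r = -50 - 3 = -53)
D = 79 (D = -53 - 1*(-132) = -53 + 132 = 79)
g(G) = 5*√G
1/(g(D) + 95162) = 1/(5*√79 + 95162) = 1/(95162 + 5*√79)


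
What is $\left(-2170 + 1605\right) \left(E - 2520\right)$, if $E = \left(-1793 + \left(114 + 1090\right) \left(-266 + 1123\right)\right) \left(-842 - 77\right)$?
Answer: $534831647025$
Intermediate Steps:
$E = -946602165$ ($E = \left(-1793 + 1204 \cdot 857\right) \left(-919\right) = \left(-1793 + 1031828\right) \left(-919\right) = 1030035 \left(-919\right) = -946602165$)
$\left(-2170 + 1605\right) \left(E - 2520\right) = \left(-2170 + 1605\right) \left(-946602165 - 2520\right) = - 565 \left(-946602165 - 2520\right) = \left(-565\right) \left(-946604685\right) = 534831647025$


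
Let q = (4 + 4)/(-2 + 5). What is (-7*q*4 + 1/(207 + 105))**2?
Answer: 60295225/10816 ≈ 5574.6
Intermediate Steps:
q = 8/3 ≈ 2.6667
(-7*q*4 + 1/(207 + 105))**2 = (-7*8/3*4 + 1/(207 + 105))**2 = (-56/3*4 + 1/312)**2 = (-224/3 + 1/312)**2 = (-7765/104)**2 = 60295225/10816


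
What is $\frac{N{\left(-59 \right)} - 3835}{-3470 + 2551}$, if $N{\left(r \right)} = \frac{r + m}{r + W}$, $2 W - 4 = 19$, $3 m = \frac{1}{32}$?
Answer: $\frac{17481937}{4190640} \approx 4.1717$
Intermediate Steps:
$m = \frac{1}{96}$ ($m = \frac{1}{3 \cdot 32} = \frac{1}{3} \cdot \frac{1}{32} = \frac{1}{96} \approx 0.010417$)
$W = \frac{23}{2}$ ($W = 2 + \frac{1}{2} \cdot 19 = 2 + \frac{19}{2} = \frac{23}{2} \approx 11.5$)
$N{\left(r \right)} = \frac{\frac{1}{96} + r}{\frac{23}{2} + r}$ ($N{\left(r \right)} = \frac{r + \frac{1}{96}}{r + \frac{23}{2}} = \frac{\frac{1}{96} + r}{\frac{23}{2} + r}$)
$\frac{N{\left(-59 \right)} - 3835}{-3470 + 2551} = \frac{\frac{1 + 96 \left(-59\right)}{48 \left(23 + 2 \left(-59\right)\right)} - 3835}{-3470 + 2551} = \frac{\frac{1 - 5664}{48 \left(23 - 118\right)} - 3835}{-919} = \left(\frac{1}{48} \frac{1}{-95} \left(-5663\right) - 3835\right) \left(- \frac{1}{919}\right) = \left(\frac{1}{48} \left(- \frac{1}{95}\right) \left(-5663\right) - 3835\right) \left(- \frac{1}{919}\right) = \left(\frac{5663}{4560} - 3835\right) \left(- \frac{1}{919}\right) = \left(- \frac{17481937}{4560}\right) \left(- \frac{1}{919}\right) = \frac{17481937}{4190640}$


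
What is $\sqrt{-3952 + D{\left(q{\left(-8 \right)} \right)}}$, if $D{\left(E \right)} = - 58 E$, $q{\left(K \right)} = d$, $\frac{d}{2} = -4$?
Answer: $4 i \sqrt{218} \approx 59.059 i$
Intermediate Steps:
$d = -8$ ($d = 2 \left(-4\right) = -8$)
$q{\left(K \right)} = -8$
$\sqrt{-3952 + D{\left(q{\left(-8 \right)} \right)}} = \sqrt{-3952 - -464} = \sqrt{-3952 + 464} = \sqrt{-3488} = 4 i \sqrt{218}$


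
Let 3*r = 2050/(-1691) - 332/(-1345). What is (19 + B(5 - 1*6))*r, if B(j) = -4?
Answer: -2195838/454879 ≈ -4.8273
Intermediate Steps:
r = -731946/2274395 (r = (2050/(-1691) - 332/(-1345))/3 = (2050*(-1/1691) - 332*(-1/1345))/3 = (-2050/1691 + 332/1345)/3 = (⅓)*(-2195838/2274395) = -731946/2274395 ≈ -0.32182)
(19 + B(5 - 1*6))*r = (19 - 4)*(-731946/2274395) = 15*(-731946/2274395) = -2195838/454879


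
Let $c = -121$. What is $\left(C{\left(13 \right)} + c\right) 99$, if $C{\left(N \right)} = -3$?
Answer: $-12276$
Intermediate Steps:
$\left(C{\left(13 \right)} + c\right) 99 = \left(-3 - 121\right) 99 = \left(-124\right) 99 = -12276$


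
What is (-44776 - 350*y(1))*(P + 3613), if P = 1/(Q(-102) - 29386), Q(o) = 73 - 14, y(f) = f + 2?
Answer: -4855651929700/29327 ≈ -1.6557e+8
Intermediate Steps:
y(f) = 2 + f
Q(o) = 59
P = -1/29327 (P = 1/(59 - 29386) = 1/(-29327) = -1/29327 ≈ -3.4098e-5)
(-44776 - 350*y(1))*(P + 3613) = (-44776 - 350*(2 + 1))*(-1/29327 + 3613) = (-44776 - 350*3)*(105958450/29327) = (-44776 - 1050)*(105958450/29327) = -45826*105958450/29327 = -4855651929700/29327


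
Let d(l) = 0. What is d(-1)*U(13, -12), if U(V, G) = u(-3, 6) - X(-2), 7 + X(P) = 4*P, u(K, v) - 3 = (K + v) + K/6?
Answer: 0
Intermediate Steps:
u(K, v) = 3 + v + 7*K/6 (u(K, v) = 3 + ((K + v) + K/6) = 3 + (v + 7*K/6) = 3 + v + 7*K/6)
X(P) = -7 + 4*P
U(V, G) = 41/2 (U(V, G) = (3 + 6 + (7/6)*(-3)) - (-7 + 4*(-2)) = (3 + 6 - 7/2) - (-7 - 8) = 11/2 - 1*(-15) = 11/2 + 15 = 41/2)
d(-1)*U(13, -12) = 0*(41/2) = 0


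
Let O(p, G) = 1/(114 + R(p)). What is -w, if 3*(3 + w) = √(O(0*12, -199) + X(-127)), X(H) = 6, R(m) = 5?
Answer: 3 - √85085/357 ≈ 2.1829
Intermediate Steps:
O(p, G) = 1/119 (O(p, G) = 1/(114 + 5) = 1/119)
w = -3 + √85085/357 (w = -3 + √(1/119 + 6)/3 = -3 + √(715/119)/3 = -3 + (√85085/119)/3 = -3 + √85085/357 ≈ -2.1829)
-w = -(-3 + √85085/357) = 3 - √85085/357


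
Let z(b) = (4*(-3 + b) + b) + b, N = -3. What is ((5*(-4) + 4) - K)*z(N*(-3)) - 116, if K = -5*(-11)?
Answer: -3098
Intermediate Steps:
K = 55
z(b) = -12 + 6*b (z(b) = ((-12 + 4*b) + b) + b = (-12 + 5*b) + b = -12 + 6*b)
((5*(-4) + 4) - K)*z(N*(-3)) - 116 = ((5*(-4) + 4) - 1*55)*(-12 + 6*(-3*(-3))) - 116 = ((-20 + 4) - 55)*(-12 + 6*9) - 116 = (-16 - 55)*(-12 + 54) - 116 = -71*42 - 116 = -2982 - 116 = -3098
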